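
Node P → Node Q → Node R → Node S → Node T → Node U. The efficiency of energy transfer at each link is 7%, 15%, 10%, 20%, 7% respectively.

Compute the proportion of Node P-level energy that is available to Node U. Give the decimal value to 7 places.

0.0000147

Product of link efficiencies: 0.07 × 0.15 × 0.1 × 0.2 × 0.07 = 0.0000147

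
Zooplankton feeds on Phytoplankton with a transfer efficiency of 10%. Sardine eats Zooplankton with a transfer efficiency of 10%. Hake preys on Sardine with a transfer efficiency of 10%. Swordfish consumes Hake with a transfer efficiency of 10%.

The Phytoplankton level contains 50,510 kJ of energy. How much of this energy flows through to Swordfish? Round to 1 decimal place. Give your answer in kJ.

5.1 kJ

Zooplankton: 50510 × 0.1 = 5051 kJ
Sardine: 5051 × 0.1 = 505.1 kJ
Hake: 505.1 × 0.1 = 50.51 kJ
Swordfish: 50.51 × 0.1 = 5.051 kJ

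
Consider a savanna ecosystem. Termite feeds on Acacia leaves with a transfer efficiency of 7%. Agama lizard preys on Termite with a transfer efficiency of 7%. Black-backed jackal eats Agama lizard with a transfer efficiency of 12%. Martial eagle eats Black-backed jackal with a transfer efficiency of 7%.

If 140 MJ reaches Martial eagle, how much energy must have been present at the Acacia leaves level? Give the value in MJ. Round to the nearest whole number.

Cumulative transfer efficiency: 0.07 × 0.07 × 0.12 × 0.07 = 0.00004116
Acacia leaves energy = 140 / 0.00004116 = 3401361 MJ

3401361 MJ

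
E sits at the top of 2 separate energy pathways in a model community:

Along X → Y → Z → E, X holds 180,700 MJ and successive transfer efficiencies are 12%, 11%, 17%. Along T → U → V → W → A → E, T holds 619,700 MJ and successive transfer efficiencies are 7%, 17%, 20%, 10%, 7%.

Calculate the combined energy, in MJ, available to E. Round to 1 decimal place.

Via X: 180700 × 0.12 × 0.11 × 0.17 = 405.4908 MJ
Via T: 619700 × 0.07 × 0.17 × 0.2 × 0.1 × 0.07 = 10.324202 MJ
Total at E: 405.4908 + 10.324202 = 415.815002 MJ

415.8 MJ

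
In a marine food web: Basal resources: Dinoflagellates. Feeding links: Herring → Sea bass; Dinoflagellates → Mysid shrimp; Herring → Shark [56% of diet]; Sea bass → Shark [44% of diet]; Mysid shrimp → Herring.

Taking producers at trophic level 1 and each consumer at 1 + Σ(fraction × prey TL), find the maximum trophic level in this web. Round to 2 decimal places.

Mysid shrimp: 1 + 1 = 2
Herring: 1 + 2 = 3
Sea bass: 1 + 3 = 4
Shark: 1 + (0.56×3 + 0.44×4) = 4.44

4.44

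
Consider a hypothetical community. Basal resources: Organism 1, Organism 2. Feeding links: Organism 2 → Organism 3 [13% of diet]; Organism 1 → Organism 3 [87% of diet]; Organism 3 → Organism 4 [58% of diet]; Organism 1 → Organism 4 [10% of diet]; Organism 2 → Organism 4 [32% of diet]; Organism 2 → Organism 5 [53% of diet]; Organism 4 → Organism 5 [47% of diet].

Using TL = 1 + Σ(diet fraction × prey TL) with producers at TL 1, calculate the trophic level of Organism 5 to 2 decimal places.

2.74

Organism 3: 1 + (0.13×1 + 0.87×1) = 2
Organism 4: 1 + (0.58×2 + 0.1×1 + 0.32×1) = 2.58
Organism 5: 1 + (0.53×1 + 0.47×2.58) = 2.7426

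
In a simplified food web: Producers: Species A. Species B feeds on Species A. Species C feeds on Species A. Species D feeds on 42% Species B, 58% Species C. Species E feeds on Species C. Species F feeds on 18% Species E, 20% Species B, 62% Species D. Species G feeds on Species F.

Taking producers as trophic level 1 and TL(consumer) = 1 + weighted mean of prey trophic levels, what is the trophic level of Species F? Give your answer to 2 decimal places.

3.80

Species B: 1 + 1 = 2
Species C: 1 + 1 = 2
Species D: 1 + (0.42×2 + 0.58×2) = 3
Species E: 1 + 2 = 3
Species F: 1 + (0.18×3 + 0.2×2 + 0.62×3) = 3.8
Species G: 1 + 3.8 = 4.8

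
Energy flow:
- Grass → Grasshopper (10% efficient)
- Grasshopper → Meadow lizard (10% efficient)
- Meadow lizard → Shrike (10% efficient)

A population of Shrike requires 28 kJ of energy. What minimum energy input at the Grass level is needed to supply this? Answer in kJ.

28000 kJ

Cumulative transfer efficiency: 0.1 × 0.1 × 0.1 = 0.001
Grass energy = 28 / 0.001 = 28000 kJ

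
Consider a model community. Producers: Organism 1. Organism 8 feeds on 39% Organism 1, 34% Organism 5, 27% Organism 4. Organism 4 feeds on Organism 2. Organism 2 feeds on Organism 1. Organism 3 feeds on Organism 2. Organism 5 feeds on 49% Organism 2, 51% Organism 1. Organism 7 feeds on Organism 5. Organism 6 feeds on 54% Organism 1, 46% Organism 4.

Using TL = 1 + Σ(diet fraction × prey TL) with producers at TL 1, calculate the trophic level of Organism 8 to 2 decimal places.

3.05

Organism 2: 1 + 1 = 2
Organism 3: 1 + 2 = 3
Organism 4: 1 + 2 = 3
Organism 5: 1 + (0.49×2 + 0.51×1) = 2.49
Organism 6: 1 + (0.54×1 + 0.46×3) = 2.92
Organism 7: 1 + 2.49 = 3.49
Organism 8: 1 + (0.39×1 + 0.34×2.49 + 0.27×3) = 3.0466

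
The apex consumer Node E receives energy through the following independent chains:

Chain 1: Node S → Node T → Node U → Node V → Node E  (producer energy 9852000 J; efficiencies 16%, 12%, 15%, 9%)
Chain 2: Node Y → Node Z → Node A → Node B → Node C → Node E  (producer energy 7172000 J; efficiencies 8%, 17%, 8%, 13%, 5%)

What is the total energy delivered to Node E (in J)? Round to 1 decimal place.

Chain 1: 9852000 × 0.16 × 0.12 × 0.15 × 0.09 = 2553.6384 J
Chain 2: 7172000 × 0.08 × 0.17 × 0.08 × 0.13 × 0.05 = 50.720384 J
Total at Node E: 2553.6384 + 50.720384 = 2604.358784 J

2604.4 J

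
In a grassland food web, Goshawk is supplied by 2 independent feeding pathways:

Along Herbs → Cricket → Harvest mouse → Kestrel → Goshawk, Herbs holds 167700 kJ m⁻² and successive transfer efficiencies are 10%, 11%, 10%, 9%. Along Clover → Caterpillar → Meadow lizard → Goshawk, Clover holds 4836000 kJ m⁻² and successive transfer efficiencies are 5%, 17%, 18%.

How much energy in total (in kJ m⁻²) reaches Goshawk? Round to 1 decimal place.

Via Herbs: 167700 × 0.1 × 0.11 × 0.1 × 0.09 = 16.6023 kJ m⁻²
Via Clover: 4836000 × 0.05 × 0.17 × 0.18 = 7399.08 kJ m⁻²
Total at Goshawk: 16.6023 + 7399.08 = 7415.6823 kJ m⁻²

7415.7 kJ m⁻²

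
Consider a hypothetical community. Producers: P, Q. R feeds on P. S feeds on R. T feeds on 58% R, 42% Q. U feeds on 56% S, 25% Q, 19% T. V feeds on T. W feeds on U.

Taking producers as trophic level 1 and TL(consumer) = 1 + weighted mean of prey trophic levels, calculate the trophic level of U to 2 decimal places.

3.42

R: 1 + 1 = 2
S: 1 + 2 = 3
T: 1 + (0.58×2 + 0.42×1) = 2.58
U: 1 + (0.56×3 + 0.25×1 + 0.19×2.58) = 3.4202
V: 1 + 2.58 = 3.58
W: 1 + 3.4202 = 4.4202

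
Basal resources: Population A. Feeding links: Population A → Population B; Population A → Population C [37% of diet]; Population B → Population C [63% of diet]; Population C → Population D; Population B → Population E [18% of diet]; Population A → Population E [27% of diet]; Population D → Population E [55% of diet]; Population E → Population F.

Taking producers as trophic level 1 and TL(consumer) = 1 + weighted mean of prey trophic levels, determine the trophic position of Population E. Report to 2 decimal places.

Population B: 1 + 1 = 2
Population C: 1 + (0.37×1 + 0.63×2) = 2.63
Population D: 1 + 2.63 = 3.63
Population E: 1 + (0.18×2 + 0.27×1 + 0.55×3.63) = 3.6265
Population F: 1 + 3.6265 = 4.6265

3.63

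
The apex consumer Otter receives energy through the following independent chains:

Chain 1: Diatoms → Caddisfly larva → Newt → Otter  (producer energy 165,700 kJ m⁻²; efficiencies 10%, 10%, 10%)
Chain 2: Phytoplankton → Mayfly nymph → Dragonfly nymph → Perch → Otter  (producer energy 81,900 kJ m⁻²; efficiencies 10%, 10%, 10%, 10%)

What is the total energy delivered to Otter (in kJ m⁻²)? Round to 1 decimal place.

173.9 kJ m⁻²

Chain 1: 165700 × 0.1 × 0.1 × 0.1 = 165.7 kJ m⁻²
Chain 2: 81900 × 0.1 × 0.1 × 0.1 × 0.1 = 8.19 kJ m⁻²
Total at Otter: 165.7 + 8.19 = 173.89 kJ m⁻²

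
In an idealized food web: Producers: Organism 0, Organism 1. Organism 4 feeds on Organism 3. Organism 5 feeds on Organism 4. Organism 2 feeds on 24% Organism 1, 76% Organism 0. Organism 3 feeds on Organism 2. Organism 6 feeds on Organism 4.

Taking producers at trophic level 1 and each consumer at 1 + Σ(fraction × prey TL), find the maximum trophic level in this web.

5

Organism 2: 1 + (0.24×1 + 0.76×1) = 2
Organism 3: 1 + 2 = 3
Organism 4: 1 + 3 = 4
Organism 5: 1 + 4 = 5
Organism 6: 1 + 4 = 5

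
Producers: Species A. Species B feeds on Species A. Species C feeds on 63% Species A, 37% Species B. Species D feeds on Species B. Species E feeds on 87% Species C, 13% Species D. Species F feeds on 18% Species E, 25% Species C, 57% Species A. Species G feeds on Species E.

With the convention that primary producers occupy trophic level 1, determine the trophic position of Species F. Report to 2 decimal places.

Species B: 1 + 1 = 2
Species C: 1 + (0.63×1 + 0.37×2) = 2.37
Species D: 1 + 2 = 3
Species E: 1 + (0.87×2.37 + 0.13×3) = 3.4519
Species F: 1 + (0.18×3.4519 + 0.25×2.37 + 0.57×1) = 2.783842
Species G: 1 + 3.4519 = 4.4519

2.78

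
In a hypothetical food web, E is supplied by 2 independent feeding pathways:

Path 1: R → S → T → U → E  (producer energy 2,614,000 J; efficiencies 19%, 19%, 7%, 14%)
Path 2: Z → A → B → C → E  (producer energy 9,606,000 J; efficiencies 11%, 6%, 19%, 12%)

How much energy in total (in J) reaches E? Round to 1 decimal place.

2370.3 J

Path 1: 2614000 × 0.19 × 0.19 × 0.07 × 0.14 = 924.78092 J
Path 2: 9606000 × 0.11 × 0.06 × 0.19 × 0.12 = 1445.51088 J
Total at E: 924.78092 + 1445.51088 = 2370.2918 J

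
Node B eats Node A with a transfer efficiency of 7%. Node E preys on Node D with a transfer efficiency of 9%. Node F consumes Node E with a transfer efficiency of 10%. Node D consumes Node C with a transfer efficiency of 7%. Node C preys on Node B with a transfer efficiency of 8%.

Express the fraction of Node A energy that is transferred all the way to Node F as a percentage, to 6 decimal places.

0.000353%

Product of link efficiencies: 0.07 × 0.08 × 0.07 × 0.09 × 0.1 = 0.000003528
As a percentage: 0.000003528 × 100 = 0.000353%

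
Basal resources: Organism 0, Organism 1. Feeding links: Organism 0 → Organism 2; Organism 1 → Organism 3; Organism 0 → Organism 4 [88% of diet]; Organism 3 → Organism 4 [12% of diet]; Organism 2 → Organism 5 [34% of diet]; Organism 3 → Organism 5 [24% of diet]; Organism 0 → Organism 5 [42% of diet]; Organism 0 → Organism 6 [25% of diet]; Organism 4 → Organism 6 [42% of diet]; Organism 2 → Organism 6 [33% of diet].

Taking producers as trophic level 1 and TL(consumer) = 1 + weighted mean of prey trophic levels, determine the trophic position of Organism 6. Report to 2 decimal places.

Organism 2: 1 + 1 = 2
Organism 3: 1 + 1 = 2
Organism 4: 1 + (0.88×1 + 0.12×2) = 2.12
Organism 5: 1 + (0.34×2 + 0.24×2 + 0.42×1) = 2.58
Organism 6: 1 + (0.25×1 + 0.42×2.12 + 0.33×2) = 2.8004

2.80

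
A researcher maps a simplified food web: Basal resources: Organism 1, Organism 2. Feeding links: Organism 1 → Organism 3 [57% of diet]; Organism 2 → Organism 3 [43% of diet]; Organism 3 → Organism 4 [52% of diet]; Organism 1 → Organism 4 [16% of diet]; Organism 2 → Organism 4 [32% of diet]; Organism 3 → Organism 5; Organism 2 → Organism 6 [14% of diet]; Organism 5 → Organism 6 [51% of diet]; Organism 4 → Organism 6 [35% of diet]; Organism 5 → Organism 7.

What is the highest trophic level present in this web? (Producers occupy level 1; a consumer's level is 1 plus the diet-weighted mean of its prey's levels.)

4

Organism 3: 1 + (0.57×1 + 0.43×1) = 2
Organism 4: 1 + (0.52×2 + 0.16×1 + 0.32×1) = 2.52
Organism 5: 1 + 2 = 3
Organism 6: 1 + (0.14×1 + 0.51×3 + 0.35×2.52) = 3.552
Organism 7: 1 + 3 = 4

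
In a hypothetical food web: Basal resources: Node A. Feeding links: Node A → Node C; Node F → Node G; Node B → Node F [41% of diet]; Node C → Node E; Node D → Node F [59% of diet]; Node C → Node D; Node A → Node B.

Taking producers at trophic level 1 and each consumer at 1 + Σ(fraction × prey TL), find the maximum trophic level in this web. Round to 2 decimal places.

4.59

Node B: 1 + 1 = 2
Node C: 1 + 1 = 2
Node D: 1 + 2 = 3
Node E: 1 + 2 = 3
Node F: 1 + (0.41×2 + 0.59×3) = 3.59
Node G: 1 + 3.59 = 4.59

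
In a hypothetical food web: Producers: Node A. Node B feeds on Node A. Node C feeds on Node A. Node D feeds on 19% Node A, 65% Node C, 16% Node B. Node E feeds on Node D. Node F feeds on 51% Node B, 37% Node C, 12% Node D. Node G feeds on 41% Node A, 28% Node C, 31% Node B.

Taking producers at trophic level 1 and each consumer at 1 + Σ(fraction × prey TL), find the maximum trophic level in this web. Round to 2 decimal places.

3.81

Node B: 1 + 1 = 2
Node C: 1 + 1 = 2
Node D: 1 + (0.19×1 + 0.65×2 + 0.16×2) = 2.81
Node E: 1 + 2.81 = 3.81
Node F: 1 + (0.51×2 + 0.37×2 + 0.12×2.81) = 3.0972
Node G: 1 + (0.41×1 + 0.28×2 + 0.31×2) = 2.59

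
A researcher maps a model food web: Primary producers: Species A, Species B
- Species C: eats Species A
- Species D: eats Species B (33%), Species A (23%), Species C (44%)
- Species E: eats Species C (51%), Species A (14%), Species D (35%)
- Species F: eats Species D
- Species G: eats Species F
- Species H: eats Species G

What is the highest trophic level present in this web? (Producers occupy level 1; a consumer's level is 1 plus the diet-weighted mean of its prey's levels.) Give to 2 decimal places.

5.44

Species C: 1 + 1 = 2
Species D: 1 + (0.33×1 + 0.23×1 + 0.44×2) = 2.44
Species E: 1 + (0.51×2 + 0.14×1 + 0.35×2.44) = 3.014
Species F: 1 + 2.44 = 3.44
Species G: 1 + 3.44 = 4.44
Species H: 1 + 4.44 = 5.44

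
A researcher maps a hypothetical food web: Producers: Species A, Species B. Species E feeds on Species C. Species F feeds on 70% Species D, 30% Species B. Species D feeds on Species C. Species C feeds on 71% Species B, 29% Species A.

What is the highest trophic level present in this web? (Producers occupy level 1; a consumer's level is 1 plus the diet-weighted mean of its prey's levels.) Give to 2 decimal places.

3.40

Species C: 1 + (0.71×1 + 0.29×1) = 2
Species D: 1 + 2 = 3
Species E: 1 + 2 = 3
Species F: 1 + (0.7×3 + 0.3×1) = 3.4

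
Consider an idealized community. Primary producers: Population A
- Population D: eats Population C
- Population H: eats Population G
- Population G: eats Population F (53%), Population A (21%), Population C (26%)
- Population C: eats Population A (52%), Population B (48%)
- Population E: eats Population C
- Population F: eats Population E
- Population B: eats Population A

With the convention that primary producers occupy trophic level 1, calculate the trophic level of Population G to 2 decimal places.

4.23

Population B: 1 + 1 = 2
Population C: 1 + (0.52×1 + 0.48×2) = 2.48
Population D: 1 + 2.48 = 3.48
Population E: 1 + 2.48 = 3.48
Population F: 1 + 3.48 = 4.48
Population G: 1 + (0.53×4.48 + 0.21×1 + 0.26×2.48) = 4.2292
Population H: 1 + 4.2292 = 5.2292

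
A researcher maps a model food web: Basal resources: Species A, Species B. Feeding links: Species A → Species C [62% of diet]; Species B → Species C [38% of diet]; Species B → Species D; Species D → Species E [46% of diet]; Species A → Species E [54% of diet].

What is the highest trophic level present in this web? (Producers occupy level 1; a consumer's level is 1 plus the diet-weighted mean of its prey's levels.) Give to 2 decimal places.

2.46

Species C: 1 + (0.62×1 + 0.38×1) = 2
Species D: 1 + 1 = 2
Species E: 1 + (0.46×2 + 0.54×1) = 2.46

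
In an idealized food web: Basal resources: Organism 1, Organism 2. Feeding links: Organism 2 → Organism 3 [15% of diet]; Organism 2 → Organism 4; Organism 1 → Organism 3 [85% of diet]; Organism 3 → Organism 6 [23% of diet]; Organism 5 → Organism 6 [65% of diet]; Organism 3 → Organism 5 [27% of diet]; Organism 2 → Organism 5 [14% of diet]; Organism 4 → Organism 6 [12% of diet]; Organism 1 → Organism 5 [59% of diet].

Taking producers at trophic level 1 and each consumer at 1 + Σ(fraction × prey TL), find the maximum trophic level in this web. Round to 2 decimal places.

Organism 3: 1 + (0.15×1 + 0.85×1) = 2
Organism 4: 1 + 1 = 2
Organism 5: 1 + (0.59×1 + 0.27×2 + 0.14×1) = 2.27
Organism 6: 1 + (0.12×2 + 0.23×2 + 0.65×2.27) = 3.1755

3.18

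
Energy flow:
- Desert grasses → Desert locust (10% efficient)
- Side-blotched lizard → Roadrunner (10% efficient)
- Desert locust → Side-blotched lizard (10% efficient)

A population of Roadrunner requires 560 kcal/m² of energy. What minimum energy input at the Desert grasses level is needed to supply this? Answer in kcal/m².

Cumulative transfer efficiency: 0.1 × 0.1 × 0.1 = 0.001
Desert grasses energy = 560 / 0.001 = 560000 kcal/m²

560000 kcal/m²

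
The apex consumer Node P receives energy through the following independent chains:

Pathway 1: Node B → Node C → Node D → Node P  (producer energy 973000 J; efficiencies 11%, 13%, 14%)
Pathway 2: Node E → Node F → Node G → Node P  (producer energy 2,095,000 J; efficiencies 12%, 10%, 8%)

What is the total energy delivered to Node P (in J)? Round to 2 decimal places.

3959.15 J

Pathway 1: 973000 × 0.11 × 0.13 × 0.14 = 1947.946 J
Pathway 2: 2095000 × 0.12 × 0.1 × 0.08 = 2011.2 J
Total at Node P: 1947.946 + 2011.2 = 3959.146 J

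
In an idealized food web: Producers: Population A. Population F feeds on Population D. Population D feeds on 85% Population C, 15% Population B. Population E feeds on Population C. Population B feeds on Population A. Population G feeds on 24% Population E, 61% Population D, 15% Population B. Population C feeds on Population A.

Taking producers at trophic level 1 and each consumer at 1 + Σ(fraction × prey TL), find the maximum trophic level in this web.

4

Population B: 1 + 1 = 2
Population C: 1 + 1 = 2
Population D: 1 + (0.85×2 + 0.15×2) = 3
Population E: 1 + 2 = 3
Population F: 1 + 3 = 4
Population G: 1 + (0.24×3 + 0.61×3 + 0.15×2) = 3.85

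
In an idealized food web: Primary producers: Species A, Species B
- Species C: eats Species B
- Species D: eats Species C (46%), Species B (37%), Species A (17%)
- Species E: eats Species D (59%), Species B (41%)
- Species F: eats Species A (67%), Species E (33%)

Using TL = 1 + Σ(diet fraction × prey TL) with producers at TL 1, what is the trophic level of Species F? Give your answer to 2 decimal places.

2.61

Species C: 1 + 1 = 2
Species D: 1 + (0.46×2 + 0.37×1 + 0.17×1) = 2.46
Species E: 1 + (0.59×2.46 + 0.41×1) = 2.8614
Species F: 1 + (0.67×1 + 0.33×2.8614) = 2.614262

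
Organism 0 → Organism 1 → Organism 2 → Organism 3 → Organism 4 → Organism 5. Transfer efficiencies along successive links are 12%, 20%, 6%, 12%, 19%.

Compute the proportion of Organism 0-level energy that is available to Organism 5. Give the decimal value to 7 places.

0.0000328

Product of link efficiencies: 0.12 × 0.2 × 0.06 × 0.12 × 0.19 = 0.000032832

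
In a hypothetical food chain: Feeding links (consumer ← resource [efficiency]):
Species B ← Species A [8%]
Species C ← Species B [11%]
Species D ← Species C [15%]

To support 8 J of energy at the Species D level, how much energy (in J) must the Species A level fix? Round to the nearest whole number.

6061 J

Cumulative transfer efficiency: 0.08 × 0.11 × 0.15 = 0.00132
Species A energy = 8 / 0.00132 = 6061 J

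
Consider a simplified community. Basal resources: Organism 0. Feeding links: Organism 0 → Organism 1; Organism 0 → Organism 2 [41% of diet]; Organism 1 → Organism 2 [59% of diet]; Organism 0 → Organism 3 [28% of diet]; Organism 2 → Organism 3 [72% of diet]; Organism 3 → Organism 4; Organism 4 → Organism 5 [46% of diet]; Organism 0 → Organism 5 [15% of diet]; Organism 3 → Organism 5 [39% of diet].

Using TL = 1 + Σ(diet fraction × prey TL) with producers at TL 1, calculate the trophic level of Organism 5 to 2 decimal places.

Organism 1: 1 + 1 = 2
Organism 2: 1 + (0.41×1 + 0.59×2) = 2.59
Organism 3: 1 + (0.28×1 + 0.72×2.59) = 3.1448
Organism 4: 1 + 3.1448 = 4.1448
Organism 5: 1 + (0.46×4.1448 + 0.15×1 + 0.39×3.1448) = 4.28308

4.28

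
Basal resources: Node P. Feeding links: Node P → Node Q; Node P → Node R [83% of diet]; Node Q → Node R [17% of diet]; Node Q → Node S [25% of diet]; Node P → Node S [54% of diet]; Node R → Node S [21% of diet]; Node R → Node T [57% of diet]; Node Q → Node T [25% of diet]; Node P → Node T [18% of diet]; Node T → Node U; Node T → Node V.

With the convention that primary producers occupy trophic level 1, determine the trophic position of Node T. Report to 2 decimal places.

2.92

Node Q: 1 + 1 = 2
Node R: 1 + (0.83×1 + 0.17×2) = 2.17
Node S: 1 + (0.25×2 + 0.54×1 + 0.21×2.17) = 2.4957
Node T: 1 + (0.57×2.17 + 0.25×2 + 0.18×1) = 2.9169
Node U: 1 + 2.9169 = 3.9169
Node V: 1 + 2.9169 = 3.9169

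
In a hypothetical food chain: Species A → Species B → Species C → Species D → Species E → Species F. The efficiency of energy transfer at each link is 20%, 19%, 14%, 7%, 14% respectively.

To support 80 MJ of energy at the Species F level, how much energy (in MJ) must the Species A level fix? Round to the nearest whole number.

Cumulative transfer efficiency: 0.2 × 0.19 × 0.14 × 0.07 × 0.14 = 0.000052136
Species A energy = 80 / 0.000052136 = 1534448 MJ

1534448 MJ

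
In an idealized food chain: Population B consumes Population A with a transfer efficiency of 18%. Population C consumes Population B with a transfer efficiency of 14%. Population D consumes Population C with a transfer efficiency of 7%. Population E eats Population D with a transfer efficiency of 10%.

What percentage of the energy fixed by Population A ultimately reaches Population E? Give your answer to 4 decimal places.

0.0176%

Product of link efficiencies: 0.18 × 0.14 × 0.07 × 0.1 = 0.0001764
As a percentage: 0.0001764 × 100 = 0.0176%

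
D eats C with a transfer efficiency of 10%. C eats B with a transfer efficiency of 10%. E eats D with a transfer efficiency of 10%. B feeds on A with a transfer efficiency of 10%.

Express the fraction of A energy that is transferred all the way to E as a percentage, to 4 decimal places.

Product of link efficiencies: 0.1 × 0.1 × 0.1 × 0.1 = 0.0001
As a percentage: 0.0001 × 100 = 0.0100%

0.0100%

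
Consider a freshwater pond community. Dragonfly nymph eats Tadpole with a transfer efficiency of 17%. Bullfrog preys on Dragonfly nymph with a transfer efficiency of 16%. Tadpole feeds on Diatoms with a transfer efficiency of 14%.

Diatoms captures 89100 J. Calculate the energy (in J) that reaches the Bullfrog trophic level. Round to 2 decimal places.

Tadpole: 89100 × 0.14 = 12474 J
Dragonfly nymph: 12474 × 0.17 = 2120.58 J
Bullfrog: 2120.58 × 0.16 = 339.2928 J

339.29 J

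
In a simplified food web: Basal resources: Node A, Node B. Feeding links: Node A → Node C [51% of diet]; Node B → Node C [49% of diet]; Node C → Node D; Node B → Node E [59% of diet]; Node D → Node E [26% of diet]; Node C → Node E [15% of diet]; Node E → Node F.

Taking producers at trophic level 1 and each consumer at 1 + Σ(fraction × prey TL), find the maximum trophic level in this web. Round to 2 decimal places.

Node C: 1 + (0.51×1 + 0.49×1) = 2
Node D: 1 + 2 = 3
Node E: 1 + (0.59×1 + 0.26×3 + 0.15×2) = 2.67
Node F: 1 + 2.67 = 3.67

3.67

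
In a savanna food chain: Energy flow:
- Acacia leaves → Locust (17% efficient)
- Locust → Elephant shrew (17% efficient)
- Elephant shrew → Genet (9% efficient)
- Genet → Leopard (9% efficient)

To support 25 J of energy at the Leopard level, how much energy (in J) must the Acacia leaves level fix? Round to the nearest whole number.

106797 J

Cumulative transfer efficiency: 0.17 × 0.17 × 0.09 × 0.09 = 0.00023409
Acacia leaves energy = 25 / 0.00023409 = 106797 J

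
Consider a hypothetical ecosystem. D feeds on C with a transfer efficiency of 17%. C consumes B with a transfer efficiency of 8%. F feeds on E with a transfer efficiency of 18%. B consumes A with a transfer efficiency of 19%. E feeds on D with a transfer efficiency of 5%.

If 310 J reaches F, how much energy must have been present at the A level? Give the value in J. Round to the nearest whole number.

13329893 J

Cumulative transfer efficiency: 0.19 × 0.08 × 0.17 × 0.05 × 0.18 = 0.000023256
A energy = 310 / 0.000023256 = 13329893 J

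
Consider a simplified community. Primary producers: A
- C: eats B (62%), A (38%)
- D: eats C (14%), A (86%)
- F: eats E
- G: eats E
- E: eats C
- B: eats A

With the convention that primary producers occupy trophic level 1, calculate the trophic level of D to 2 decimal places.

2.23

B: 1 + 1 = 2
C: 1 + (0.62×2 + 0.38×1) = 2.62
D: 1 + (0.14×2.62 + 0.86×1) = 2.2268
E: 1 + 2.62 = 3.62
F: 1 + 3.62 = 4.62
G: 1 + 3.62 = 4.62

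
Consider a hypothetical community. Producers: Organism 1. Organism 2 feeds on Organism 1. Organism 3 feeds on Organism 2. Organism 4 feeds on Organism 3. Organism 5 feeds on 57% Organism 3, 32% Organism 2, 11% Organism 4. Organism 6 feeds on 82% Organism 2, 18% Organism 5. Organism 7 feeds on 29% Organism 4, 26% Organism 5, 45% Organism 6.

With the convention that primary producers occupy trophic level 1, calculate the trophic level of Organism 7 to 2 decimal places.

4.64

Organism 2: 1 + 1 = 2
Organism 3: 1 + 2 = 3
Organism 4: 1 + 3 = 4
Organism 5: 1 + (0.57×3 + 0.32×2 + 0.11×4) = 3.79
Organism 6: 1 + (0.82×2 + 0.18×3.79) = 3.3222
Organism 7: 1 + (0.29×4 + 0.26×3.79 + 0.45×3.3222) = 4.64039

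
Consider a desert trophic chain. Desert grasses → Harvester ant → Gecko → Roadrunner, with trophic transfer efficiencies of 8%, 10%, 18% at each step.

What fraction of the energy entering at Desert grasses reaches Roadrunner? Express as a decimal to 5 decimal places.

0.00144

Product of link efficiencies: 0.08 × 0.1 × 0.18 = 0.00144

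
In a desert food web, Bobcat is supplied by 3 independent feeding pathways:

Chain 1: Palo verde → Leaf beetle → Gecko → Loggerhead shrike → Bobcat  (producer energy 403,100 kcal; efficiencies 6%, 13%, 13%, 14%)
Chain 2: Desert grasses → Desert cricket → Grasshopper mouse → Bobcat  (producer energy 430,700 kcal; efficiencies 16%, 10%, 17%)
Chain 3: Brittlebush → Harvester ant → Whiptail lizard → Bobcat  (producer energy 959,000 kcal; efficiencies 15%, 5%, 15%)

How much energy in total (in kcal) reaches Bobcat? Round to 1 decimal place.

2307.6 kcal

Chain 1: 403100 × 0.06 × 0.13 × 0.13 × 0.14 = 57.224076 kcal
Chain 2: 430700 × 0.16 × 0.1 × 0.17 = 1171.504 kcal
Chain 3: 959000 × 0.15 × 0.05 × 0.15 = 1078.875 kcal
Total at Bobcat: 57.224076 + 1171.504 + 1078.875 = 2307.603076 kcal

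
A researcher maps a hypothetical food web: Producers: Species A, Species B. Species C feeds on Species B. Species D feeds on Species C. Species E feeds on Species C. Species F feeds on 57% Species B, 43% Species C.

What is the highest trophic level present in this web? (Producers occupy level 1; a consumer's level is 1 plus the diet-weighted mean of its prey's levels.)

Species C: 1 + 1 = 2
Species D: 1 + 2 = 3
Species E: 1 + 2 = 3
Species F: 1 + (0.57×1 + 0.43×2) = 2.43

3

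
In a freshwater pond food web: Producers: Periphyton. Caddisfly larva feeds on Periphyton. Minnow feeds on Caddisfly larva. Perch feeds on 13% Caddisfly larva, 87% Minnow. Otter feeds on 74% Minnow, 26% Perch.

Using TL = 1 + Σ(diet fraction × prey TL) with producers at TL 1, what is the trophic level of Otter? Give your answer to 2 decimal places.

Caddisfly larva: 1 + 1 = 2
Minnow: 1 + 2 = 3
Perch: 1 + (0.13×2 + 0.87×3) = 3.87
Otter: 1 + (0.74×3 + 0.26×3.87) = 4.2262

4.23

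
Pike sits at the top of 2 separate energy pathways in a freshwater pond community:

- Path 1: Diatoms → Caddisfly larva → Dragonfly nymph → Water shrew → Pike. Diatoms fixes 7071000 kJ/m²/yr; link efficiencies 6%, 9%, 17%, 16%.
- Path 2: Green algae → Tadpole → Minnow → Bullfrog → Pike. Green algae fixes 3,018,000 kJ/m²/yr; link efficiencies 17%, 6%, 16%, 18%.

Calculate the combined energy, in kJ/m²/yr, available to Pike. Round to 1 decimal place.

Path 1: 7071000 × 0.06 × 0.09 × 0.17 × 0.16 = 1038.58848 kJ/m²/yr
Path 2: 3018000 × 0.17 × 0.06 × 0.16 × 0.18 = 886.56768 kJ/m²/yr
Total at Pike: 1038.58848 + 886.56768 = 1925.15616 kJ/m²/yr

1925.2 kJ/m²/yr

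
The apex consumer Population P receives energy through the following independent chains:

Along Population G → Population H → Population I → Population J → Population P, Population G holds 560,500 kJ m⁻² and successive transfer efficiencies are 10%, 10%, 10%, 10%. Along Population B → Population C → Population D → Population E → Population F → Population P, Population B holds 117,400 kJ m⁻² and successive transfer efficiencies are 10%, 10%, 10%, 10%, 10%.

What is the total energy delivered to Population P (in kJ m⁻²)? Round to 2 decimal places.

57.22 kJ m⁻²

Via Population G: 560500 × 0.1 × 0.1 × 0.1 × 0.1 = 56.05 kJ m⁻²
Via Population B: 117400 × 0.1 × 0.1 × 0.1 × 0.1 × 0.1 = 1.174 kJ m⁻²
Total at Population P: 56.05 + 1.174 = 57.224 kJ m⁻²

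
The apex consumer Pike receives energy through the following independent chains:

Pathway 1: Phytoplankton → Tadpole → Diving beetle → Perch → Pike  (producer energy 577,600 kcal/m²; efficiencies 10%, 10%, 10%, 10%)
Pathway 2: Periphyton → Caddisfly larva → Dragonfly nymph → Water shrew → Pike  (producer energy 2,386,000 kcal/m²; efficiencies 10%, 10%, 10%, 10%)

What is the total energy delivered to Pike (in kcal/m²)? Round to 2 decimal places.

Pathway 1: 577600 × 0.1 × 0.1 × 0.1 × 0.1 = 57.76 kcal/m²
Pathway 2: 2386000 × 0.1 × 0.1 × 0.1 × 0.1 = 238.6 kcal/m²
Total at Pike: 57.76 + 238.6 = 296.36 kcal/m²

296.36 kcal/m²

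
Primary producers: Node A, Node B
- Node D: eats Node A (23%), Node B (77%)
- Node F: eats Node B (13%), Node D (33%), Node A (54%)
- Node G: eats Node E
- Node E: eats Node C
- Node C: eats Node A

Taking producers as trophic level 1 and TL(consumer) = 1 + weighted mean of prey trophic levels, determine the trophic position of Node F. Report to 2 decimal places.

Node C: 1 + 1 = 2
Node D: 1 + (0.23×1 + 0.77×1) = 2
Node E: 1 + 2 = 3
Node F: 1 + (0.13×1 + 0.33×2 + 0.54×1) = 2.33
Node G: 1 + 3 = 4

2.33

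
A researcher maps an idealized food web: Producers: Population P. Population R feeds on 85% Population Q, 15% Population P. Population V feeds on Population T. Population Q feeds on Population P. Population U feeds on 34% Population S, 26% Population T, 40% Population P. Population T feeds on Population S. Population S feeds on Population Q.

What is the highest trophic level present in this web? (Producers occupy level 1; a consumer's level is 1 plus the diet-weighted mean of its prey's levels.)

Population Q: 1 + 1 = 2
Population R: 1 + (0.85×2 + 0.15×1) = 2.85
Population S: 1 + 2 = 3
Population T: 1 + 3 = 4
Population U: 1 + (0.34×3 + 0.26×4 + 0.4×1) = 3.46
Population V: 1 + 4 = 5

5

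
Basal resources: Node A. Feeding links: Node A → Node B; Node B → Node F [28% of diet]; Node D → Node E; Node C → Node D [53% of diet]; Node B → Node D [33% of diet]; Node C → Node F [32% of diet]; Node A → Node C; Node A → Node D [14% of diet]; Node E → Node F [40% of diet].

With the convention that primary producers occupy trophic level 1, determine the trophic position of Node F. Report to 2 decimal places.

3.74

Node B: 1 + 1 = 2
Node C: 1 + 1 = 2
Node D: 1 + (0.14×1 + 0.33×2 + 0.53×2) = 2.86
Node E: 1 + 2.86 = 3.86
Node F: 1 + (0.4×3.86 + 0.28×2 + 0.32×2) = 3.744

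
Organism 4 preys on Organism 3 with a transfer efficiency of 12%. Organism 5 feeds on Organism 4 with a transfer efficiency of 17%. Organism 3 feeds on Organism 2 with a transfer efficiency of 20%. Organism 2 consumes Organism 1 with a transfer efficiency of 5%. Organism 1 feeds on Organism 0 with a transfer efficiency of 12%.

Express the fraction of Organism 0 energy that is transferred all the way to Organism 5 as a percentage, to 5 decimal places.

0.00245%

Product of link efficiencies: 0.12 × 0.05 × 0.2 × 0.12 × 0.17 = 0.00002448
As a percentage: 0.00002448 × 100 = 0.00245%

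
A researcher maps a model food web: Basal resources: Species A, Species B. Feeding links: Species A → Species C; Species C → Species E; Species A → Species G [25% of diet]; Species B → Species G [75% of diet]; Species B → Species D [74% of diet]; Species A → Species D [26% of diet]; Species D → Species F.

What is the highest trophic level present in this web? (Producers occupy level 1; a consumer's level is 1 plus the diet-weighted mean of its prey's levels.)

3

Species C: 1 + 1 = 2
Species D: 1 + (0.26×1 + 0.74×1) = 2
Species E: 1 + 2 = 3
Species F: 1 + 2 = 3
Species G: 1 + (0.25×1 + 0.75×1) = 2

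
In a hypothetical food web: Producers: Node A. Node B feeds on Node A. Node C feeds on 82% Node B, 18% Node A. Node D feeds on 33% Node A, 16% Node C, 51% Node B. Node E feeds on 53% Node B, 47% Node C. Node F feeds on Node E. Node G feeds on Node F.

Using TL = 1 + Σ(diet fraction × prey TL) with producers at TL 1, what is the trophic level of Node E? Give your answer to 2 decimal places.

3.39

Node B: 1 + 1 = 2
Node C: 1 + (0.82×2 + 0.18×1) = 2.82
Node D: 1 + (0.33×1 + 0.16×2.82 + 0.51×2) = 2.8012
Node E: 1 + (0.53×2 + 0.47×2.82) = 3.3854
Node F: 1 + 3.3854 = 4.3854
Node G: 1 + 4.3854 = 5.3854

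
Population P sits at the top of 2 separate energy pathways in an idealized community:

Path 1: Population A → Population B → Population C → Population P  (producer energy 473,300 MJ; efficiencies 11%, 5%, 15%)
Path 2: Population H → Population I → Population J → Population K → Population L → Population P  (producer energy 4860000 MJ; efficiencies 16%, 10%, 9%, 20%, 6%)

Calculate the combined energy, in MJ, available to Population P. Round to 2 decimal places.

474.45 MJ

Path 1: 473300 × 0.11 × 0.05 × 0.15 = 390.4725 MJ
Path 2: 4860000 × 0.16 × 0.1 × 0.09 × 0.2 × 0.06 = 83.9808 MJ
Total at Population P: 390.4725 + 83.9808 = 474.4533 MJ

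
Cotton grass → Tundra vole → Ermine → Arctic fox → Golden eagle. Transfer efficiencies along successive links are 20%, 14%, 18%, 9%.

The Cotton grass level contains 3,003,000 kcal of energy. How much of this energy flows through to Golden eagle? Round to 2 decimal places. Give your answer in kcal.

1362.16 kcal

Tundra vole: 3003000 × 0.2 = 600600 kcal
Ermine: 600600 × 0.14 = 84084 kcal
Arctic fox: 84084 × 0.18 = 15135.12 kcal
Golden eagle: 15135.12 × 0.09 = 1362.1608 kcal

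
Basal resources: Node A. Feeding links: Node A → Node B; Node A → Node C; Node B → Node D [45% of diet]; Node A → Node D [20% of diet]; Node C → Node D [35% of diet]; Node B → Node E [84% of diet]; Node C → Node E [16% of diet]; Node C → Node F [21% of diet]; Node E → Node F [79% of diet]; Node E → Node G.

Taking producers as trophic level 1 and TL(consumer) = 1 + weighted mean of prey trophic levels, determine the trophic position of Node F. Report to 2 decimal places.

Node B: 1 + 1 = 2
Node C: 1 + 1 = 2
Node D: 1 + (0.45×2 + 0.2×1 + 0.35×2) = 2.8
Node E: 1 + (0.84×2 + 0.16×2) = 3
Node F: 1 + (0.21×2 + 0.79×3) = 3.79
Node G: 1 + 3 = 4

3.79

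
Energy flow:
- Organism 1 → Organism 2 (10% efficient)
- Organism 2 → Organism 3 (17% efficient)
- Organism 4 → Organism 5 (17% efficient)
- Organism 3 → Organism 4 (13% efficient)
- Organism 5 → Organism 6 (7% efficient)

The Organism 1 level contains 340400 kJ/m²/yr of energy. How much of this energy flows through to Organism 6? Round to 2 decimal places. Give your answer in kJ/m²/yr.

Organism 2: 340400 × 0.1 = 34040 kJ/m²/yr
Organism 3: 34040 × 0.17 = 5786.8 kJ/m²/yr
Organism 4: 5786.8 × 0.13 = 752.284 kJ/m²/yr
Organism 5: 752.284 × 0.17 = 127.88828 kJ/m²/yr
Organism 6: 127.88828 × 0.07 = 8.9521796 kJ/m²/yr

8.95 kJ/m²/yr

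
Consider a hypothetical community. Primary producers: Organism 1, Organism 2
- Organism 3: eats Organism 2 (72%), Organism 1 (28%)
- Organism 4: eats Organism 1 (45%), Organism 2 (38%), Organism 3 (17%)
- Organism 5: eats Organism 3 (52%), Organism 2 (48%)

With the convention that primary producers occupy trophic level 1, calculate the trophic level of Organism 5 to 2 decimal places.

Organism 3: 1 + (0.72×1 + 0.28×1) = 2
Organism 4: 1 + (0.45×1 + 0.38×1 + 0.17×2) = 2.17
Organism 5: 1 + (0.52×2 + 0.48×1) = 2.52

2.52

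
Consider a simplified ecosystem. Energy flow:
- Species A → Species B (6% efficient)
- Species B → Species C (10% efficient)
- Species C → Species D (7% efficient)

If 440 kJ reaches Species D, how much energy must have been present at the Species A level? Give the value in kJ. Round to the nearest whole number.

Cumulative transfer efficiency: 0.06 × 0.1 × 0.07 = 0.00042
Species A energy = 440 / 0.00042 = 1047619 kJ

1047619 kJ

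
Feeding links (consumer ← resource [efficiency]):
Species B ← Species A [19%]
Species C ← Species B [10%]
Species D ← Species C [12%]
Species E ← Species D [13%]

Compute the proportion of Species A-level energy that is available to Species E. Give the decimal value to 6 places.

Product of link efficiencies: 0.19 × 0.1 × 0.12 × 0.13 = 0.0002964

0.000296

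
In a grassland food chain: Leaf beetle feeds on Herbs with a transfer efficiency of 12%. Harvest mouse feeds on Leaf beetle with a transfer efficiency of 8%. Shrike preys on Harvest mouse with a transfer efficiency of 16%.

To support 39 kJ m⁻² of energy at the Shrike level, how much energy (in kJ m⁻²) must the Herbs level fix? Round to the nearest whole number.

Cumulative transfer efficiency: 0.12 × 0.08 × 0.16 = 0.001536
Herbs energy = 39 / 0.001536 = 25391 kJ m⁻²

25391 kJ m⁻²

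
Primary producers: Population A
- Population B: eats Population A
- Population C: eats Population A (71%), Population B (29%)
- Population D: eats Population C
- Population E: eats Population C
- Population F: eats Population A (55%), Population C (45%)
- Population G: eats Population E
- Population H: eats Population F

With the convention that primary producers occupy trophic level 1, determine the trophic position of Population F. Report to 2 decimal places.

Population B: 1 + 1 = 2
Population C: 1 + (0.71×1 + 0.29×2) = 2.29
Population D: 1 + 2.29 = 3.29
Population E: 1 + 2.29 = 3.29
Population F: 1 + (0.55×1 + 0.45×2.29) = 2.5805
Population G: 1 + 3.29 = 4.29
Population H: 1 + 2.5805 = 3.5805

2.58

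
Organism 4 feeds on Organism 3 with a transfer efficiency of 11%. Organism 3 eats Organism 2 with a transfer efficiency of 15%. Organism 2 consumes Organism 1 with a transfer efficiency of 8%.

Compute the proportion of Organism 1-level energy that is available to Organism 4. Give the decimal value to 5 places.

Product of link efficiencies: 0.08 × 0.15 × 0.11 = 0.00132

0.00132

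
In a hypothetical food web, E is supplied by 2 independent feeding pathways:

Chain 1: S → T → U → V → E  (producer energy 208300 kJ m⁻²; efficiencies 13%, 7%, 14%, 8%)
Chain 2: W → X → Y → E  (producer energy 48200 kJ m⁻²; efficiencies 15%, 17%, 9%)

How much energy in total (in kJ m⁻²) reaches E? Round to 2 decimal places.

Chain 1: 208300 × 0.13 × 0.07 × 0.14 × 0.08 = 21.229936 kJ m⁻²
Chain 2: 48200 × 0.15 × 0.17 × 0.09 = 110.619 kJ m⁻²
Total at E: 21.229936 + 110.619 = 131.848936 kJ m⁻²

131.85 kJ m⁻²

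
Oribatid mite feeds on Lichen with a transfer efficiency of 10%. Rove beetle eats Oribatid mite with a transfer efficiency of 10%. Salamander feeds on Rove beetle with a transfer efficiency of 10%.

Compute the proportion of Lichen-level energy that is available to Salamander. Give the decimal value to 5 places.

0.00100

Product of link efficiencies: 0.1 × 0.1 × 0.1 = 0.001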